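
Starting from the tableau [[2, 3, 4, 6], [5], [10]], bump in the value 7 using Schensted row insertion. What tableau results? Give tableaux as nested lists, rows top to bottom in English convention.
[[2, 3, 4, 6, 7], [5], [10]]

7 is larger than every entry of row 1, so it is appended to row 1. The new tableau is [[2, 3, 4, 6, 7], [5], [10]].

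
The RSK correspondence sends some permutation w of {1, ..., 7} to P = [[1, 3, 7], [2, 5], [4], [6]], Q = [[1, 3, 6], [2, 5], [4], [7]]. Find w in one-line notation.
Reverse the RSK construction: for i from n down to 1, find the cell of Q containing i, remove the entry at that cell from P, and reverse-bump it up through P; the value ejected from row 1 is w(i).

Step i=7: Q has 7 at row 4, column 1; remove 6 from row 4 of P and reverse-bump: 6 enters row 3 and ejects 4; 4 enters row 2 and ejects 2; 2 enters row 1 and ejects 1. So w(7) = 1. P is now [[2, 3, 7], [4, 5], [6]].
Step i=6: Q has 6 at row 1, column 3; remove that cell from P, ejecting 7. So w(6) = 7. P is now [[2, 3], [4, 5], [6]].
Step i=5: Q has 5 at row 2, column 2; remove 5 from row 2 of P and reverse-bump: 5 enters row 1 and ejects 3. So w(5) = 3. P is now [[2, 5], [4], [6]].
Step i=4: Q has 4 at row 3, column 1; remove 6 from row 3 of P and reverse-bump: 6 enters row 2 and ejects 4; 4 enters row 1 and ejects 2. So w(4) = 2. P is now [[4, 5], [6]].
Step i=3: Q has 3 at row 1, column 2; remove that cell from P, ejecting 5. So w(3) = 5. P is now [[4], [6]].
Step i=2: Q has 2 at row 2, column 1; remove 6 from row 2 of P and reverse-bump: 6 enters row 1 and ejects 4. So w(2) = 4. P is now [[6]].
Step i=1: Q has 1 at row 1, column 1; remove that cell from P, ejecting 6. So w(1) = 6. P is now [].

So w = 6 4 5 2 3 7 1.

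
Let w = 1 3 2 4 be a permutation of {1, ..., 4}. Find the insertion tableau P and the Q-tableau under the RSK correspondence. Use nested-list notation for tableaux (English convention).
Insert each entry of the permutation into P by Schensted row insertion, recording in Q the position of each new cell.

Insert 1: appended to row 1. P = [[1]].
Insert 3: appended to row 1. P = [[1, 3]].
Insert 2: 2 bumps 3 from row 1; 3 starts row 2. P = [[1, 2], [3]].
Insert 4: appended to row 1. P = [[1, 2, 4], [3]].

So P = [[1, 2, 4], [3]], Q = [[1, 2, 4], [3]].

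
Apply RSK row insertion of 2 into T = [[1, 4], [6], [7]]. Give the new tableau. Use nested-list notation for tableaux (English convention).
In row 1, 2 replaces 4 (the leftmost entry greater than 2); 4 is bumped to row 2. In row 2, 4 replaces 6 (the leftmost entry greater than 4); 6 is bumped to row 3. In row 3, 6 replaces 7 (the leftmost entry greater than 6); 7 is bumped to row 4. 7 starts a new row 4. The new tableau is [[1, 2], [4], [6], [7]].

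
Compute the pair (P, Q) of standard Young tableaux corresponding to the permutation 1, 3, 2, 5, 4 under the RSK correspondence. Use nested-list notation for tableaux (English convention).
Insert each entry of the permutation into P by Schensted row insertion, recording in Q the position of each new cell.

Insert 1: appended to row 1. P = [[1]].
Insert 3: appended to row 1. P = [[1, 3]].
Insert 2: 2 bumps 3 from row 1; 3 starts row 2. P = [[1, 2], [3]].
Insert 5: appended to row 1. P = [[1, 2, 5], [3]].
Insert 4: 4 bumps 5 from row 1; 5 appends to row 2. P = [[1, 2, 4], [3, 5]].

So P = [[1, 2, 4], [3, 5]], Q = [[1, 2, 4], [3, 5]].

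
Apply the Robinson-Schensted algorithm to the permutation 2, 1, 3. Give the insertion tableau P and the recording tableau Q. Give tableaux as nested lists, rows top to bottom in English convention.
Insert each entry of the permutation into P by Schensted row insertion, recording in Q the position of each new cell.

Insert 2: appended to row 1. P = [[2]], Q = [[1]].
Insert 1: 1 bumps 2 from row 1; 2 starts row 2. P = [[1], [2]], Q = [[1], [2]].
Insert 3: appended to row 1. P = [[1, 3], [2]], Q = [[1, 3], [2]].

So P = [[1, 3], [2]], Q = [[1, 3], [2]].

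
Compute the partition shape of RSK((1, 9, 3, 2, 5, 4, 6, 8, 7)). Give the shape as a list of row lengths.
RSK row insertion gives P = [[1, 2, 4, 6, 7], [3, 5, 8], [9]], which has shape [5, 3, 1].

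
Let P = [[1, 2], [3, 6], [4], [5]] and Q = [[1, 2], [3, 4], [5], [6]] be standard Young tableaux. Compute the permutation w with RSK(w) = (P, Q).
Reverse the RSK construction: for i from n down to 1, find the cell of Q containing i, remove the entry at that cell from P, and reverse-bump it up through P; the value ejected from row 1 is w(i).

Step i=6: Q has 6 at row 4, column 1; remove 5 from row 4 of P and reverse-bump: 5 enters row 3 and ejects 4; 4 enters row 2 and ejects 3; 3 enters row 1 and ejects 2. So w(6) = 2. P is now [[1, 3], [4, 6], [5]].
Step i=5: Q has 5 at row 3, column 1; remove 5 from row 3 of P and reverse-bump: 5 enters row 2 and ejects 4; 4 enters row 1 and ejects 3. So w(5) = 3. P is now [[1, 4], [5, 6]].
Step i=4: Q has 4 at row 2, column 2; remove 6 from row 2 of P and reverse-bump: 6 enters row 1 and ejects 4. So w(4) = 4. P is now [[1, 6], [5]].
Step i=3: Q has 3 at row 2, column 1; remove 5 from row 2 of P and reverse-bump: 5 enters row 1 and ejects 1. So w(3) = 1. P is now [[5, 6]].
Step i=2: Q has 2 at row 1, column 2; remove that cell from P, ejecting 6. So w(2) = 6. P is now [[5]].
Step i=1: Q has 1 at row 1, column 1; remove that cell from P, ejecting 5. So w(1) = 5. P is now [].

So w = 5 6 1 4 3 2.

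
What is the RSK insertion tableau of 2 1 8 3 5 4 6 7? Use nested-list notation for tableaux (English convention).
Insert 2: appended to row 1. P = [[2]].
Insert 1: 1 bumps 2 from row 1; 2 starts row 2. P = [[1], [2]].
Insert 8: appended to row 1. P = [[1, 8], [2]].
Insert 3: 3 bumps 8 from row 1; 8 appends to row 2. P = [[1, 3], [2, 8]].
Insert 5: appended to row 1. P = [[1, 3, 5], [2, 8]].
Insert 4: 4 bumps 5 from row 1; 5 bumps 8 from row 2; 8 starts row 3. P = [[1, 3, 4], [2, 5], [8]].
Insert 6: appended to row 1. P = [[1, 3, 4, 6], [2, 5], [8]].
Insert 7: appended to row 1. P = [[1, 3, 4, 6, 7], [2, 5], [8]].

So P = [[1, 3, 4, 6, 7], [2, 5], [8]].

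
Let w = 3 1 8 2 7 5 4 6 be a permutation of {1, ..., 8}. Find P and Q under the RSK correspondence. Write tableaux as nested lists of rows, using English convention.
Insert each entry of the permutation into P by Schensted row insertion, recording in Q the position of each new cell.

Insert 3: appended to row 1. P = [[3]].
Insert 1: 1 bumps 3 from row 1; 3 starts row 2. P = [[1], [3]].
Insert 8: appended to row 1. P = [[1, 8], [3]].
Insert 2: 2 bumps 8 from row 1; 8 appends to row 2. P = [[1, 2], [3, 8]].
Insert 7: appended to row 1. P = [[1, 2, 7], [3, 8]].
Insert 5: 5 bumps 7 from row 1; 7 bumps 8 from row 2; 8 starts row 3. P = [[1, 2, 5], [3, 7], [8]].
Insert 4: 4 bumps 5 from row 1; 5 bumps 7 from row 2; 7 bumps 8 from row 3; 8 starts row 4. P = [[1, 2, 4], [3, 5], [7], [8]].
Insert 6: appended to row 1. P = [[1, 2, 4, 6], [3, 5], [7], [8]].

So P = [[1, 2, 4, 6], [3, 5], [7], [8]], Q = [[1, 3, 5, 8], [2, 4], [6], [7]].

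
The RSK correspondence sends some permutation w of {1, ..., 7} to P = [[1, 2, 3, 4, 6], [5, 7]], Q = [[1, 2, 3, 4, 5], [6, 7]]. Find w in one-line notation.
1 2 3 5 7 4 6

Reverse the RSK construction: for i from n down to 1, find the cell of Q containing i, remove the entry at that cell from P, and reverse-bump it up through P; the value ejected from row 1 is w(i).

Step i=7: Q has 7 at row 2, column 2; remove 7 from row 2 of P and reverse-bump: 7 enters row 1 and ejects 6. So w(7) = 6. P is now [[1, 2, 3, 4, 7], [5]].
Step i=6: Q has 6 at row 2, column 1; remove 5 from row 2 of P and reverse-bump: 5 enters row 1 and ejects 4. So w(6) = 4. P is now [[1, 2, 3, 5, 7]].
Step i=5: Q has 5 at row 1, column 5; remove that cell from P, ejecting 7. So w(5) = 7. P is now [[1, 2, 3, 5]].
Step i=4: Q has 4 at row 1, column 4; remove that cell from P, ejecting 5. So w(4) = 5. P is now [[1, 2, 3]].
Step i=3: Q has 3 at row 1, column 3; remove that cell from P, ejecting 3. So w(3) = 3. P is now [[1, 2]].
Step i=2: Q has 2 at row 1, column 2; remove that cell from P, ejecting 2. So w(2) = 2. P is now [[1]].
Step i=1: Q has 1 at row 1, column 1; remove that cell from P, ejecting 1. So w(1) = 1. P is now [].

So w = 1 2 3 5 7 4 6.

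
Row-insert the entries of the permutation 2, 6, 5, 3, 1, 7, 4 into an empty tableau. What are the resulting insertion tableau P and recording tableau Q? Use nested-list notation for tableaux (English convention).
P = [[1, 3, 4], [2, 7], [5], [6]], Q = [[1, 2, 6], [3, 7], [4], [5]]

Insert each entry of the permutation into P by Schensted row insertion, recording in Q the position of each new cell.

Insert 2: appended to row 1. P = [[2]].
Insert 6: appended to row 1. P = [[2, 6]].
Insert 5: 5 bumps 6 from row 1; 6 starts row 2. P = [[2, 5], [6]].
Insert 3: 3 bumps 5 from row 1; 5 bumps 6 from row 2; 6 starts row 3. P = [[2, 3], [5], [6]].
Insert 1: 1 bumps 2 from row 1; 2 bumps 5 from row 2; 5 bumps 6 from row 3; 6 starts row 4. P = [[1, 3], [2], [5], [6]].
Insert 7: appended to row 1. P = [[1, 3, 7], [2], [5], [6]].
Insert 4: 4 bumps 7 from row 1; 7 appends to row 2. P = [[1, 3, 4], [2, 7], [5], [6]].

So P = [[1, 3, 4], [2, 7], [5], [6]], Q = [[1, 2, 6], [3, 7], [4], [5]].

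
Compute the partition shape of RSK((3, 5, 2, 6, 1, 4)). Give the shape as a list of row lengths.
Row-insert each entry into an empty tableau.

After inserting 3: P = [[3]].
After inserting 5: P = [[3, 5]].
After inserting 2: P = [[2, 5], [3]].
After inserting 6: P = [[2, 5, 6], [3]].
After inserting 1: P = [[1, 5, 6], [2], [3]].
After inserting 4: P = [[1, 4, 6], [2, 5], [3]].

The final insertion tableau P = [[1, 4, 6], [2, 5], [3]] has shape [3, 2, 1].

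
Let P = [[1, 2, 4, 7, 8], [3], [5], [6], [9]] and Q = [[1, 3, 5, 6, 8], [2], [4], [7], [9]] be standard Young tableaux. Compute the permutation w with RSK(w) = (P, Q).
Reverse the RSK construction: for i from n down to 1, find the cell of Q containing i, remove the entry at that cell from P, and reverse-bump it up through P; the value ejected from row 1 is w(i).

Step i=9: Q has 9 at row 5, column 1; remove 9 from row 5 of P and reverse-bump: 9 enters row 4 and ejects 6; 6 enters row 3 and ejects 5; 5 enters row 2 and ejects 3; 3 enters row 1 and ejects 2. So w(9) = 2. P is now [[1, 3, 4, 7, 8], [5], [6], [9]].
Step i=8: Q has 8 at row 1, column 5; remove that cell from P, ejecting 8. So w(8) = 8. P is now [[1, 3, 4, 7], [5], [6], [9]].
Step i=7: Q has 7 at row 4, column 1; remove 9 from row 4 of P and reverse-bump: 9 enters row 3 and ejects 6; 6 enters row 2 and ejects 5; 5 enters row 1 and ejects 4. So w(7) = 4. P is now [[1, 3, 5, 7], [6], [9]].
Step i=6: Q has 6 at row 1, column 4; remove that cell from P, ejecting 7. So w(6) = 7. P is now [[1, 3, 5], [6], [9]].
Step i=5: Q has 5 at row 1, column 3; remove that cell from P, ejecting 5. So w(5) = 5. P is now [[1, 3], [6], [9]].
Step i=4: Q has 4 at row 3, column 1; remove 9 from row 3 of P and reverse-bump: 9 enters row 2 and ejects 6; 6 enters row 1 and ejects 3. So w(4) = 3. P is now [[1, 6], [9]].
Step i=3: Q has 3 at row 1, column 2; remove that cell from P, ejecting 6. So w(3) = 6. P is now [[1], [9]].
Step i=2: Q has 2 at row 2, column 1; remove 9 from row 2 of P and reverse-bump: 9 enters row 1 and ejects 1. So w(2) = 1. P is now [[9]].
Step i=1: Q has 1 at row 1, column 1; remove that cell from P, ejecting 9. So w(1) = 9. P is now [].

So w = 9 1 6 3 5 7 4 8 2.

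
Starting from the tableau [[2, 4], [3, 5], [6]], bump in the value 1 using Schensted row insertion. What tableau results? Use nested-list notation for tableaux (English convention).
[[1, 4], [2, 5], [3], [6]]

In row 1, 1 replaces 2 (the leftmost entry greater than 1); 2 is bumped to row 2. In row 2, 2 replaces 3 (the leftmost entry greater than 2); 3 is bumped to row 3. In row 3, 3 replaces 6 (the leftmost entry greater than 3); 6 is bumped to row 4. 6 starts a new row 4. The new tableau is [[1, 4], [2, 5], [3], [6]].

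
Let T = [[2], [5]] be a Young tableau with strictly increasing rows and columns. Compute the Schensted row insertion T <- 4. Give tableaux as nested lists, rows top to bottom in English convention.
[[2, 4], [5]]

4 is larger than every entry of row 1, so it is appended to row 1. The new tableau is [[2, 4], [5]].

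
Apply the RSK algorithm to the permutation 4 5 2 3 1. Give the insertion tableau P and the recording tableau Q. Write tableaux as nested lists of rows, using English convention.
P = [[1, 3], [2, 5], [4]], Q = [[1, 2], [3, 4], [5]]

Insert each entry of the permutation into P by Schensted row insertion, recording in Q the position of each new cell.

Insert 4: appended to row 1. P = [[4]], Q = [[1]].
Insert 5: appended to row 1. P = [[4, 5]], Q = [[1, 2]].
Insert 2: 2 bumps 4 from row 1; 4 starts row 2. P = [[2, 5], [4]], Q = [[1, 2], [3]].
Insert 3: 3 bumps 5 from row 1; 5 appends to row 2. P = [[2, 3], [4, 5]], Q = [[1, 2], [3, 4]].
Insert 1: 1 bumps 2 from row 1; 2 bumps 4 from row 2; 4 starts row 3. P = [[1, 3], [2, 5], [4]], Q = [[1, 2], [3, 4], [5]].

So P = [[1, 3], [2, 5], [4]], Q = [[1, 2], [3, 4], [5]].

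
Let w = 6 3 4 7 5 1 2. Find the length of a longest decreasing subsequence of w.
3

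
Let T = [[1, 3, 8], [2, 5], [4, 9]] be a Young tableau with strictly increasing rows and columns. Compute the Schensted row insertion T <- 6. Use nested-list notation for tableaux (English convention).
In row 1, 6 replaces 8 (the leftmost entry greater than 6); 8 is bumped to row 2. 8 is appended to row 2. The new tableau is [[1, 3, 6], [2, 5, 8], [4, 9]].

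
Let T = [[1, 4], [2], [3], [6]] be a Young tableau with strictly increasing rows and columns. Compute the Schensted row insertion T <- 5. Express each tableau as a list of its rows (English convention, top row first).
5 is larger than every entry of row 1, so it is appended to row 1. The new tableau is [[1, 4, 5], [2], [3], [6]].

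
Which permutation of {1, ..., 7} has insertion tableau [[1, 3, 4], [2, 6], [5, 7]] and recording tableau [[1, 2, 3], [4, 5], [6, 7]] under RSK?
2 5 7 3 6 1 4

Reverse RSK: for i = n, n-1, ..., 1, locate i in Q, remove the corresponding corner cell from P, and reverse-bump its entry up through P; the value ejected from row 1 is w(i).

So w = 2 5 7 3 6 1 4.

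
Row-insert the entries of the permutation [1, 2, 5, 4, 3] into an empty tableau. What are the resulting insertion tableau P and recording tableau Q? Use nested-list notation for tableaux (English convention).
Insert each entry of the permutation into P by Schensted row insertion, recording in Q the position of each new cell.

Insert 1: appended to row 1. P = [[1]], Q = [[1]].
Insert 2: appended to row 1. P = [[1, 2]], Q = [[1, 2]].
Insert 5: appended to row 1. P = [[1, 2, 5]], Q = [[1, 2, 3]].
Insert 4: 4 bumps 5 from row 1; 5 starts row 2. P = [[1, 2, 4], [5]], Q = [[1, 2, 3], [4]].
Insert 3: 3 bumps 4 from row 1; 4 bumps 5 from row 2; 5 starts row 3. P = [[1, 2, 3], [4], [5]], Q = [[1, 2, 3], [4], [5]].

So P = [[1, 2, 3], [4], [5]], Q = [[1, 2, 3], [4], [5]].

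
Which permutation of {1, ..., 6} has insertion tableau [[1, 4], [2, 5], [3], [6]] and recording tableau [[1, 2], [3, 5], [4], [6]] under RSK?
3 6 5 2 4 1

Reverse the RSK construction: for i from n down to 1, find the cell of Q containing i, remove the entry at that cell from P, and reverse-bump it up through P; the value ejected from row 1 is w(i).

Step i=6: Q has 6 at row 4, column 1; remove 6 from row 4 of P and reverse-bump: 6 enters row 3 and ejects 3; 3 enters row 2 and ejects 2; 2 enters row 1 and ejects 1. So w(6) = 1. P is now [[2, 4], [3, 5], [6]].
Step i=5: Q has 5 at row 2, column 2; remove 5 from row 2 of P and reverse-bump: 5 enters row 1 and ejects 4. So w(5) = 4. P is now [[2, 5], [3], [6]].
Step i=4: Q has 4 at row 3, column 1; remove 6 from row 3 of P and reverse-bump: 6 enters row 2 and ejects 3; 3 enters row 1 and ejects 2. So w(4) = 2. P is now [[3, 5], [6]].
Step i=3: Q has 3 at row 2, column 1; remove 6 from row 2 of P and reverse-bump: 6 enters row 1 and ejects 5. So w(3) = 5. P is now [[3, 6]].
Step i=2: Q has 2 at row 1, column 2; remove that cell from P, ejecting 6. So w(2) = 6. P is now [[3]].
Step i=1: Q has 1 at row 1, column 1; remove that cell from P, ejecting 3. So w(1) = 3. P is now [].

So w = 3 6 5 2 4 1.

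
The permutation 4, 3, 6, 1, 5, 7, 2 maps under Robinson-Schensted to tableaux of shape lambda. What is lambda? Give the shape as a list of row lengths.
Row-insert each entry into an empty tableau.

After inserting 4: P = [[4]].
After inserting 3: P = [[3], [4]].
After inserting 6: P = [[3, 6], [4]].
After inserting 1: P = [[1, 6], [3], [4]].
After inserting 5: P = [[1, 5], [3, 6], [4]].
After inserting 7: P = [[1, 5, 7], [3, 6], [4]].
After inserting 2: P = [[1, 2, 7], [3, 5], [4, 6]].

The final insertion tableau P = [[1, 2, 7], [3, 5], [4, 6]] has shape [3, 2, 2].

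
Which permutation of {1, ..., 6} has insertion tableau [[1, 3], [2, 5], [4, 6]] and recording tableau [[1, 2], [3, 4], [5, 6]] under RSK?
4 6 2 5 1 3

Reverse the RSK construction: for i from n down to 1, find the cell of Q containing i, remove the entry at that cell from P, and reverse-bump it up through P; the value ejected from row 1 is w(i).

Step i=6: Q has 6 at row 3, column 2; remove 6 from row 3 of P and reverse-bump: 6 enters row 2 and ejects 5; 5 enters row 1 and ejects 3. So w(6) = 3. P is now [[1, 5], [2, 6], [4]].
Step i=5: Q has 5 at row 3, column 1; remove 4 from row 3 of P and reverse-bump: 4 enters row 2 and ejects 2; 2 enters row 1 and ejects 1. So w(5) = 1. P is now [[2, 5], [4, 6]].
Step i=4: Q has 4 at row 2, column 2; remove 6 from row 2 of P and reverse-bump: 6 enters row 1 and ejects 5. So w(4) = 5. P is now [[2, 6], [4]].
Step i=3: Q has 3 at row 2, column 1; remove 4 from row 2 of P and reverse-bump: 4 enters row 1 and ejects 2. So w(3) = 2. P is now [[4, 6]].
Step i=2: Q has 2 at row 1, column 2; remove that cell from P, ejecting 6. So w(2) = 6. P is now [[4]].
Step i=1: Q has 1 at row 1, column 1; remove that cell from P, ejecting 4. So w(1) = 4. P is now [].

So w = 4 6 2 5 1 3.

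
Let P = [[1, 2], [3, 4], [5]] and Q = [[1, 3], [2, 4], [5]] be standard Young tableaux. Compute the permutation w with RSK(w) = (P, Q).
3 1 5 4 2

Reverse the RSK construction: for i from n down to 1, find the cell of Q containing i, remove the entry at that cell from P, and reverse-bump it up through P; the value ejected from row 1 is w(i).

Step i=5: Q has 5 at row 3, column 1; remove 5 from row 3 of P and reverse-bump: 5 enters row 2 and ejects 4; 4 enters row 1 and ejects 2. So w(5) = 2. P is now [[1, 4], [3, 5]].
Step i=4: Q has 4 at row 2, column 2; remove 5 from row 2 of P and reverse-bump: 5 enters row 1 and ejects 4. So w(4) = 4. P is now [[1, 5], [3]].
Step i=3: Q has 3 at row 1, column 2; remove that cell from P, ejecting 5. So w(3) = 5. P is now [[1], [3]].
Step i=2: Q has 2 at row 2, column 1; remove 3 from row 2 of P and reverse-bump: 3 enters row 1 and ejects 1. So w(2) = 1. P is now [[3]].
Step i=1: Q has 1 at row 1, column 1; remove that cell from P, ejecting 3. So w(1) = 3. P is now [].

So w = 3 1 5 4 2.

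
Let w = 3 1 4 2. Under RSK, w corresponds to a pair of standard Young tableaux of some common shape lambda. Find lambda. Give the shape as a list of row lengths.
Row-insert each entry into an empty tableau.

After inserting 3: P = [[3]].
After inserting 1: P = [[1], [3]].
After inserting 4: P = [[1, 4], [3]].
After inserting 2: P = [[1, 2], [3, 4]].

The final insertion tableau P = [[1, 2], [3, 4]] has shape [2, 2].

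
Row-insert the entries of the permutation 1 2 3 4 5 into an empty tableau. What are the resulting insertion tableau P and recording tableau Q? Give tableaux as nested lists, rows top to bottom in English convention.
Insert each entry of the permutation into P by Schensted row insertion, recording in Q the position of each new cell.

Insert 1: appended to row 1. P = [[1]], Q = [[1]].
Insert 2: appended to row 1. P = [[1, 2]], Q = [[1, 2]].
Insert 3: appended to row 1. P = [[1, 2, 3]], Q = [[1, 2, 3]].
Insert 4: appended to row 1. P = [[1, 2, 3, 4]], Q = [[1, 2, 3, 4]].
Insert 5: appended to row 1. P = [[1, 2, 3, 4, 5]], Q = [[1, 2, 3, 4, 5]].

So P = [[1, 2, 3, 4, 5]], Q = [[1, 2, 3, 4, 5]].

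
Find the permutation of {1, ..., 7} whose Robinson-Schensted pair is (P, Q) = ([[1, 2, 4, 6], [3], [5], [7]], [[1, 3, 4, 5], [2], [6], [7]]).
7 1 3 5 6 4 2

Reverse the RSK construction: for i from n down to 1, find the cell of Q containing i, remove the entry at that cell from P, and reverse-bump it up through P; the value ejected from row 1 is w(i).

Step i=7: Q has 7 at row 4, column 1; remove 7 from row 4 of P and reverse-bump: 7 enters row 3 and ejects 5; 5 enters row 2 and ejects 3; 3 enters row 1 and ejects 2. So w(7) = 2. P is now [[1, 3, 4, 6], [5], [7]].
Step i=6: Q has 6 at row 3, column 1; remove 7 from row 3 of P and reverse-bump: 7 enters row 2 and ejects 5; 5 enters row 1 and ejects 4. So w(6) = 4. P is now [[1, 3, 5, 6], [7]].
Step i=5: Q has 5 at row 1, column 4; remove that cell from P, ejecting 6. So w(5) = 6. P is now [[1, 3, 5], [7]].
Step i=4: Q has 4 at row 1, column 3; remove that cell from P, ejecting 5. So w(4) = 5. P is now [[1, 3], [7]].
Step i=3: Q has 3 at row 1, column 2; remove that cell from P, ejecting 3. So w(3) = 3. P is now [[1], [7]].
Step i=2: Q has 2 at row 2, column 1; remove 7 from row 2 of P and reverse-bump: 7 enters row 1 and ejects 1. So w(2) = 1. P is now [[7]].
Step i=1: Q has 1 at row 1, column 1; remove that cell from P, ejecting 7. So w(1) = 7. P is now [].

So w = 7 1 3 5 6 4 2.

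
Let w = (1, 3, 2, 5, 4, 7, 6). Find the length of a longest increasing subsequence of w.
4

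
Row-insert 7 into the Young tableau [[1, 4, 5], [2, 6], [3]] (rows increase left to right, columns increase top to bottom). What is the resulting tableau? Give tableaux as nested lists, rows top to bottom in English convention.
7 is larger than every entry of row 1, so it is appended to row 1. The new tableau is [[1, 4, 5, 7], [2, 6], [3]].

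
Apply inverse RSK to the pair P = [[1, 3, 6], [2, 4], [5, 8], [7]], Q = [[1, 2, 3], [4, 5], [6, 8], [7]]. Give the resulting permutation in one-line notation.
Reverse the RSK construction: for i from n down to 1, find the cell of Q containing i, remove the entry at that cell from P, and reverse-bump it up through P; the value ejected from row 1 is w(i).

Step i=8: Q has 8 at row 3, column 2; remove 8 from row 3 of P and reverse-bump: 8 enters row 2 and ejects 4; 4 enters row 1 and ejects 3. So w(8) = 3. P is now [[1, 4, 6], [2, 8], [5], [7]].
Step i=7: Q has 7 at row 4, column 1; remove 7 from row 4 of P and reverse-bump: 7 enters row 3 and ejects 5; 5 enters row 2 and ejects 2; 2 enters row 1 and ejects 1. So w(7) = 1. P is now [[2, 4, 6], [5, 8], [7]].
Step i=6: Q has 6 at row 3, column 1; remove 7 from row 3 of P and reverse-bump: 7 enters row 2 and ejects 5; 5 enters row 1 and ejects 4. So w(6) = 4. P is now [[2, 5, 6], [7, 8]].
Step i=5: Q has 5 at row 2, column 2; remove 8 from row 2 of P and reverse-bump: 8 enters row 1 and ejects 6. So w(5) = 6. P is now [[2, 5, 8], [7]].
Step i=4: Q has 4 at row 2, column 1; remove 7 from row 2 of P and reverse-bump: 7 enters row 1 and ejects 5. So w(4) = 5. P is now [[2, 7, 8]].
Step i=3: Q has 3 at row 1, column 3; remove that cell from P, ejecting 8. So w(3) = 8. P is now [[2, 7]].
Step i=2: Q has 2 at row 1, column 2; remove that cell from P, ejecting 7. So w(2) = 7. P is now [[2]].
Step i=1: Q has 1 at row 1, column 1; remove that cell from P, ejecting 2. So w(1) = 2. P is now [].

So w = 2 7 8 5 6 4 1 3.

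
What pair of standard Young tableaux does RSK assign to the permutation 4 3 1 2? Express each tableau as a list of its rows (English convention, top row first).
P = [[1, 2], [3], [4]], Q = [[1, 4], [2], [3]]

Insert each entry of the permutation into P by Schensted row insertion, recording in Q the position of each new cell.

After inserting 4: P = [[4]].
After inserting 3: P = [[3], [4]].
After inserting 1: P = [[1], [3], [4]].
After inserting 2: P = [[1, 2], [3], [4]].

So P = [[1, 2], [3], [4]], Q = [[1, 4], [2], [3]].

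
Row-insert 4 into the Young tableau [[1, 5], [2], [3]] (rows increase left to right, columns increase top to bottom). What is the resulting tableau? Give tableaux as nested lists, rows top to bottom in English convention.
[[1, 4], [2, 5], [3]]

In row 1, 4 replaces 5 (the leftmost entry greater than 4); 5 is bumped to row 2. 5 is appended to row 2. The new tableau is [[1, 4], [2, 5], [3]].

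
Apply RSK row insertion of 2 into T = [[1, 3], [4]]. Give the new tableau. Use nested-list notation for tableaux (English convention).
In row 1, 2 replaces 3 (the leftmost entry greater than 2); 3 is bumped to row 2. In row 2, 3 replaces 4 (the leftmost entry greater than 3); 4 is bumped to row 3. 4 starts a new row 3. The new tableau is [[1, 2], [3], [4]].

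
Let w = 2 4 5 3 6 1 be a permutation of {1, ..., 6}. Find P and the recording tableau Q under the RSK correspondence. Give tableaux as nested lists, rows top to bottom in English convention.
P = [[1, 3, 5, 6], [2], [4]], Q = [[1, 2, 3, 5], [4], [6]]

Insert each entry of the permutation into P by Schensted row insertion, recording in Q the position of each new cell.

Insert 2: appended to row 1. P = [[2]], Q = [[1]].
Insert 4: appended to row 1. P = [[2, 4]], Q = [[1, 2]].
Insert 5: appended to row 1. P = [[2, 4, 5]], Q = [[1, 2, 3]].
Insert 3: 3 bumps 4 from row 1; 4 starts row 2. P = [[2, 3, 5], [4]], Q = [[1, 2, 3], [4]].
Insert 6: appended to row 1. P = [[2, 3, 5, 6], [4]], Q = [[1, 2, 3, 5], [4]].
Insert 1: 1 bumps 2 from row 1; 2 bumps 4 from row 2; 4 starts row 3. P = [[1, 3, 5, 6], [2], [4]], Q = [[1, 2, 3, 5], [4], [6]].

So P = [[1, 3, 5, 6], [2], [4]], Q = [[1, 2, 3, 5], [4], [6]].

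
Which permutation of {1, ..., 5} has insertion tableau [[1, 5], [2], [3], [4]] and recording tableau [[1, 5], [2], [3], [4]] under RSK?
Reverse the RSK construction: for i from n down to 1, find the cell of Q containing i, remove the entry at that cell from P, and reverse-bump it up through P; the value ejected from row 1 is w(i).

Step i=5: Q has 5 at row 1, column 2; remove that cell from P, ejecting 5. So w(5) = 5. P is now [[1], [2], [3], [4]].
Step i=4: Q has 4 at row 4, column 1; remove 4 from row 4 of P and reverse-bump: 4 enters row 3 and ejects 3; 3 enters row 2 and ejects 2; 2 enters row 1 and ejects 1. So w(4) = 1. P is now [[2], [3], [4]].
Step i=3: Q has 3 at row 3, column 1; remove 4 from row 3 of P and reverse-bump: 4 enters row 2 and ejects 3; 3 enters row 1 and ejects 2. So w(3) = 2. P is now [[3], [4]].
Step i=2: Q has 2 at row 2, column 1; remove 4 from row 2 of P and reverse-bump: 4 enters row 1 and ejects 3. So w(2) = 3. P is now [[4]].
Step i=1: Q has 1 at row 1, column 1; remove that cell from P, ejecting 4. So w(1) = 4. P is now [].

So w = 4 3 2 1 5.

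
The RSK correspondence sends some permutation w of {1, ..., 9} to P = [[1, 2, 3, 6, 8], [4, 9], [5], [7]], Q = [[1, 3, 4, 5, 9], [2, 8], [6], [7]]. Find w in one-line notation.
7 1 2 5 9 4 3 6 8

Reverse the RSK construction: for i from n down to 1, find the cell of Q containing i, remove the entry at that cell from P, and reverse-bump it up through P; the value ejected from row 1 is w(i).

Step i=9: Q has 9 at row 1, column 5; remove that cell from P, ejecting 8. So w(9) = 8. P is now [[1, 2, 3, 6], [4, 9], [5], [7]].
Step i=8: Q has 8 at row 2, column 2; remove 9 from row 2 of P and reverse-bump: 9 enters row 1 and ejects 6. So w(8) = 6. P is now [[1, 2, 3, 9], [4], [5], [7]].
Step i=7: Q has 7 at row 4, column 1; remove 7 from row 4 of P and reverse-bump: 7 enters row 3 and ejects 5; 5 enters row 2 and ejects 4; 4 enters row 1 and ejects 3. So w(7) = 3. P is now [[1, 2, 4, 9], [5], [7]].
Step i=6: Q has 6 at row 3, column 1; remove 7 from row 3 of P and reverse-bump: 7 enters row 2 and ejects 5; 5 enters row 1 and ejects 4. So w(6) = 4. P is now [[1, 2, 5, 9], [7]].
Step i=5: Q has 5 at row 1, column 4; remove that cell from P, ejecting 9. So w(5) = 9. P is now [[1, 2, 5], [7]].
Step i=4: Q has 4 at row 1, column 3; remove that cell from P, ejecting 5. So w(4) = 5. P is now [[1, 2], [7]].
Step i=3: Q has 3 at row 1, column 2; remove that cell from P, ejecting 2. So w(3) = 2. P is now [[1], [7]].
Step i=2: Q has 2 at row 2, column 1; remove 7 from row 2 of P and reverse-bump: 7 enters row 1 and ejects 1. So w(2) = 1. P is now [[7]].
Step i=1: Q has 1 at row 1, column 1; remove that cell from P, ejecting 7. So w(1) = 7. P is now [].

So w = 7 1 2 5 9 4 3 6 8.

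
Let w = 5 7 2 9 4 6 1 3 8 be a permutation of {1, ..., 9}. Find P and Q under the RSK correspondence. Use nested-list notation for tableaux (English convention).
P = [[1, 3, 6, 8], [2, 4, 9], [5, 7]], Q = [[1, 2, 4, 9], [3, 5, 6], [7, 8]]

Insert each entry of the permutation into P by Schensted row insertion, recording in Q the position of each new cell.

Insert 5: appended to row 1. P = [[5]], Q = [[1]].
Insert 7: appended to row 1. P = [[5, 7]], Q = [[1, 2]].
Insert 2: 2 bumps 5 from row 1; 5 starts row 2. P = [[2, 7], [5]], Q = [[1, 2], [3]].
Insert 9: appended to row 1. P = [[2, 7, 9], [5]], Q = [[1, 2, 4], [3]].
Insert 4: 4 bumps 7 from row 1; 7 appends to row 2. P = [[2, 4, 9], [5, 7]], Q = [[1, 2, 4], [3, 5]].
Insert 6: 6 bumps 9 from row 1; 9 appends to row 2. P = [[2, 4, 6], [5, 7, 9]], Q = [[1, 2, 4], [3, 5, 6]].
Insert 1: 1 bumps 2 from row 1; 2 bumps 5 from row 2; 5 starts row 3. P = [[1, 4, 6], [2, 7, 9], [5]], Q = [[1, 2, 4], [3, 5, 6], [7]].
Insert 3: 3 bumps 4 from row 1; 4 bumps 7 from row 2; 7 appends to row 3. P = [[1, 3, 6], [2, 4, 9], [5, 7]], Q = [[1, 2, 4], [3, 5, 6], [7, 8]].
Insert 8: appended to row 1. P = [[1, 3, 6, 8], [2, 4, 9], [5, 7]], Q = [[1, 2, 4, 9], [3, 5, 6], [7, 8]].

So P = [[1, 3, 6, 8], [2, 4, 9], [5, 7]], Q = [[1, 2, 4, 9], [3, 5, 6], [7, 8]].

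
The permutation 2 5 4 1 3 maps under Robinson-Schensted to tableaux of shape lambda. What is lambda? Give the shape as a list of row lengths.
[2, 2, 1]

Row-insert each entry into an empty tableau.

After inserting 2: P = [[2]].
After inserting 5: P = [[2, 5]].
After inserting 4: P = [[2, 4], [5]].
After inserting 1: P = [[1, 4], [2], [5]].
After inserting 3: P = [[1, 3], [2, 4], [5]].

The final insertion tableau P = [[1, 3], [2, 4], [5]] has shape [2, 2, 1].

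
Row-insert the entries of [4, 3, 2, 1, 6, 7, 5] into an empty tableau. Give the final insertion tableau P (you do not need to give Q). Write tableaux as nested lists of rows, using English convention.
Insert 4: appended to row 1. P = [[4]].
Insert 3: 3 bumps 4 from row 1; 4 starts row 2. P = [[3], [4]].
Insert 2: 2 bumps 3 from row 1; 3 bumps 4 from row 2; 4 starts row 3. P = [[2], [3], [4]].
Insert 1: 1 bumps 2 from row 1; 2 bumps 3 from row 2; 3 bumps 4 from row 3; 4 starts row 4. P = [[1], [2], [3], [4]].
Insert 6: appended to row 1. P = [[1, 6], [2], [3], [4]].
Insert 7: appended to row 1. P = [[1, 6, 7], [2], [3], [4]].
Insert 5: 5 bumps 6 from row 1; 6 appends to row 2. P = [[1, 5, 7], [2, 6], [3], [4]].

So P = [[1, 5, 7], [2, 6], [3], [4]].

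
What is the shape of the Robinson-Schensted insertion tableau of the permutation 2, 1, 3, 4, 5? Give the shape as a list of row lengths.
[4, 1]

Row-insert each entry into an empty tableau.

After inserting 2: P = [[2]].
After inserting 1: P = [[1], [2]].
After inserting 3: P = [[1, 3], [2]].
After inserting 4: P = [[1, 3, 4], [2]].
After inserting 5: P = [[1, 3, 4, 5], [2]].

The final insertion tableau P = [[1, 3, 4, 5], [2]] has shape [4, 1].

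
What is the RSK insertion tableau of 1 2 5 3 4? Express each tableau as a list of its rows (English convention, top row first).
P = [[1, 2, 3, 4], [5]]

Insert 1: appended to row 1. P = [[1]].
Insert 2: appended to row 1. P = [[1, 2]].
Insert 5: appended to row 1. P = [[1, 2, 5]].
Insert 3: 3 bumps 5 from row 1; 5 starts row 2. P = [[1, 2, 3], [5]].
Insert 4: appended to row 1. P = [[1, 2, 3, 4], [5]].

So P = [[1, 2, 3, 4], [5]].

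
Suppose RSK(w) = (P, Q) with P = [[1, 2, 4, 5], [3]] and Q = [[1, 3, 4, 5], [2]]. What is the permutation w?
Reverse the RSK construction: for i from n down to 1, find the cell of Q containing i, remove the entry at that cell from P, and reverse-bump it up through P; the value ejected from row 1 is w(i).

Step i=5: Q has 5 at row 1, column 4; remove that cell from P, ejecting 5. So w(5) = 5. P is now [[1, 2, 4], [3]].
Step i=4: Q has 4 at row 1, column 3; remove that cell from P, ejecting 4. So w(4) = 4. P is now [[1, 2], [3]].
Step i=3: Q has 3 at row 1, column 2; remove that cell from P, ejecting 2. So w(3) = 2. P is now [[1], [3]].
Step i=2: Q has 2 at row 2, column 1; remove 3 from row 2 of P and reverse-bump: 3 enters row 1 and ejects 1. So w(2) = 1. P is now [[3]].
Step i=1: Q has 1 at row 1, column 1; remove that cell from P, ejecting 3. So w(1) = 3. P is now [].

So w = 3 1 2 4 5.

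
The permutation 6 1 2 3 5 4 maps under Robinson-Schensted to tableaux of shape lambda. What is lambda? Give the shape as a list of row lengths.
[4, 1, 1]

Row-insert each entry into an empty tableau.

After inserting 6: P = [[6]].
After inserting 1: P = [[1], [6]].
After inserting 2: P = [[1, 2], [6]].
After inserting 3: P = [[1, 2, 3], [6]].
After inserting 5: P = [[1, 2, 3, 5], [6]].
After inserting 4: P = [[1, 2, 3, 4], [5], [6]].

The final insertion tableau P = [[1, 2, 3, 4], [5], [6]] has shape [4, 1, 1].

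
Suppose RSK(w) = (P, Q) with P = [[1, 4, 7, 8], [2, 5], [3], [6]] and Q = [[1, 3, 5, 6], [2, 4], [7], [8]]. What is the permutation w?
Reverse RSK: for i = n, n-1, ..., 1, locate i in Q, remove the corresponding corner cell from P, and reverse-bump its entry up through P; the value ejected from row 1 is w(i).

So w = 3 2 6 5 7 8 4 1.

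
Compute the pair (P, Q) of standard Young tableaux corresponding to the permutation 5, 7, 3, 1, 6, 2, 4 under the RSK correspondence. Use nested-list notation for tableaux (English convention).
P = [[1, 2, 4], [3, 6], [5, 7]], Q = [[1, 2, 7], [3, 5], [4, 6]]

Insert each entry of the permutation into P by Schensted row insertion, recording in Q the position of each new cell.

Insert 5: appended to row 1. P = [[5]].
Insert 7: appended to row 1. P = [[5, 7]].
Insert 3: 3 bumps 5 from row 1; 5 starts row 2. P = [[3, 7], [5]].
Insert 1: 1 bumps 3 from row 1; 3 bumps 5 from row 2; 5 starts row 3. P = [[1, 7], [3], [5]].
Insert 6: 6 bumps 7 from row 1; 7 appends to row 2. P = [[1, 6], [3, 7], [5]].
Insert 2: 2 bumps 6 from row 1; 6 bumps 7 from row 2; 7 appends to row 3. P = [[1, 2], [3, 6], [5, 7]].
Insert 4: appended to row 1. P = [[1, 2, 4], [3, 6], [5, 7]].

So P = [[1, 2, 4], [3, 6], [5, 7]], Q = [[1, 2, 7], [3, 5], [4, 6]].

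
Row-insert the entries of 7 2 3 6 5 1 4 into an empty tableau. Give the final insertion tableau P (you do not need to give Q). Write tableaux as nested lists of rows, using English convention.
P = [[1, 3, 4], [2, 5], [6], [7]]

Insert 7: appended to row 1. P = [[7]].
Insert 2: 2 bumps 7 from row 1; 7 starts row 2. P = [[2], [7]].
Insert 3: appended to row 1. P = [[2, 3], [7]].
Insert 6: appended to row 1. P = [[2, 3, 6], [7]].
Insert 5: 5 bumps 6 from row 1; 6 bumps 7 from row 2; 7 starts row 3. P = [[2, 3, 5], [6], [7]].
Insert 1: 1 bumps 2 from row 1; 2 bumps 6 from row 2; 6 bumps 7 from row 3; 7 starts row 4. P = [[1, 3, 5], [2], [6], [7]].
Insert 4: 4 bumps 5 from row 1; 5 appends to row 2. P = [[1, 3, 4], [2, 5], [6], [7]].

So P = [[1, 3, 4], [2, 5], [6], [7]].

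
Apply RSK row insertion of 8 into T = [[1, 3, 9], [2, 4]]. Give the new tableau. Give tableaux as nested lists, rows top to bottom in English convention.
[[1, 3, 8], [2, 4, 9]]

In row 1, 8 replaces 9 (the leftmost entry greater than 8); 9 is bumped to row 2. 9 is appended to row 2. The new tableau is [[1, 3, 8], [2, 4, 9]].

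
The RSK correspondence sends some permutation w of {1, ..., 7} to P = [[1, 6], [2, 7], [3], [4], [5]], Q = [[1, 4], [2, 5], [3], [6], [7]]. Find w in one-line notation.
5 4 3 7 6 2 1

Reverse the RSK construction: for i from n down to 1, find the cell of Q containing i, remove the entry at that cell from P, and reverse-bump it up through P; the value ejected from row 1 is w(i).

Step i=7: Q has 7 at row 5, column 1; remove 5 from row 5 of P and reverse-bump: 5 enters row 4 and ejects 4; 4 enters row 3 and ejects 3; 3 enters row 2 and ejects 2; 2 enters row 1 and ejects 1. So w(7) = 1. P is now [[2, 6], [3, 7], [4], [5]].
Step i=6: Q has 6 at row 4, column 1; remove 5 from row 4 of P and reverse-bump: 5 enters row 3 and ejects 4; 4 enters row 2 and ejects 3; 3 enters row 1 and ejects 2. So w(6) = 2. P is now [[3, 6], [4, 7], [5]].
Step i=5: Q has 5 at row 2, column 2; remove 7 from row 2 of P and reverse-bump: 7 enters row 1 and ejects 6. So w(5) = 6. P is now [[3, 7], [4], [5]].
Step i=4: Q has 4 at row 1, column 2; remove that cell from P, ejecting 7. So w(4) = 7. P is now [[3], [4], [5]].
Step i=3: Q has 3 at row 3, column 1; remove 5 from row 3 of P and reverse-bump: 5 enters row 2 and ejects 4; 4 enters row 1 and ejects 3. So w(3) = 3. P is now [[4], [5]].
Step i=2: Q has 2 at row 2, column 1; remove 5 from row 2 of P and reverse-bump: 5 enters row 1 and ejects 4. So w(2) = 4. P is now [[5]].
Step i=1: Q has 1 at row 1, column 1; remove that cell from P, ejecting 5. So w(1) = 5. P is now [].

So w = 5 4 3 7 6 2 1.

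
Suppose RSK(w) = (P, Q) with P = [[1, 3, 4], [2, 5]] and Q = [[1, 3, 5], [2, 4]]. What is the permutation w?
2 1 5 3 4

Reverse the RSK construction: for i from n down to 1, find the cell of Q containing i, remove the entry at that cell from P, and reverse-bump it up through P; the value ejected from row 1 is w(i).

Step i=5: Q has 5 at row 1, column 3; remove that cell from P, ejecting 4. So w(5) = 4. P is now [[1, 3], [2, 5]].
Step i=4: Q has 4 at row 2, column 2; remove 5 from row 2 of P and reverse-bump: 5 enters row 1 and ejects 3. So w(4) = 3. P is now [[1, 5], [2]].
Step i=3: Q has 3 at row 1, column 2; remove that cell from P, ejecting 5. So w(3) = 5. P is now [[1], [2]].
Step i=2: Q has 2 at row 2, column 1; remove 2 from row 2 of P and reverse-bump: 2 enters row 1 and ejects 1. So w(2) = 1. P is now [[2]].
Step i=1: Q has 1 at row 1, column 1; remove that cell from P, ejecting 2. So w(1) = 2. P is now [].

So w = 2 1 5 3 4.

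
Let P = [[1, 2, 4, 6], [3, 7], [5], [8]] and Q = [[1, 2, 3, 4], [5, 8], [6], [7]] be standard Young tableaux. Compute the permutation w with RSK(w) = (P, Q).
1 3 5 8 7 4 2 6

Reverse the RSK construction: for i from n down to 1, find the cell of Q containing i, remove the entry at that cell from P, and reverse-bump it up through P; the value ejected from row 1 is w(i).

Step i=8: Q has 8 at row 2, column 2; remove 7 from row 2 of P and reverse-bump: 7 enters row 1 and ejects 6. So w(8) = 6. P is now [[1, 2, 4, 7], [3], [5], [8]].
Step i=7: Q has 7 at row 4, column 1; remove 8 from row 4 of P and reverse-bump: 8 enters row 3 and ejects 5; 5 enters row 2 and ejects 3; 3 enters row 1 and ejects 2. So w(7) = 2. P is now [[1, 3, 4, 7], [5], [8]].
Step i=6: Q has 6 at row 3, column 1; remove 8 from row 3 of P and reverse-bump: 8 enters row 2 and ejects 5; 5 enters row 1 and ejects 4. So w(6) = 4. P is now [[1, 3, 5, 7], [8]].
Step i=5: Q has 5 at row 2, column 1; remove 8 from row 2 of P and reverse-bump: 8 enters row 1 and ejects 7. So w(5) = 7. P is now [[1, 3, 5, 8]].
Step i=4: Q has 4 at row 1, column 4; remove that cell from P, ejecting 8. So w(4) = 8. P is now [[1, 3, 5]].
Step i=3: Q has 3 at row 1, column 3; remove that cell from P, ejecting 5. So w(3) = 5. P is now [[1, 3]].
Step i=2: Q has 2 at row 1, column 2; remove that cell from P, ejecting 3. So w(2) = 3. P is now [[1]].
Step i=1: Q has 1 at row 1, column 1; remove that cell from P, ejecting 1. So w(1) = 1. P is now [].

So w = 1 3 5 8 7 4 2 6.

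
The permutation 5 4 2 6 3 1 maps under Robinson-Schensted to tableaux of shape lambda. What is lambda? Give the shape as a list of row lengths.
[2, 2, 1, 1]

Row-insert each entry into an empty tableau.

After inserting 5: P = [[5]].
After inserting 4: P = [[4], [5]].
After inserting 2: P = [[2], [4], [5]].
After inserting 6: P = [[2, 6], [4], [5]].
After inserting 3: P = [[2, 3], [4, 6], [5]].
After inserting 1: P = [[1, 3], [2, 6], [4], [5]].

The final insertion tableau P = [[1, 3], [2, 6], [4], [5]] has shape [2, 2, 1, 1].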